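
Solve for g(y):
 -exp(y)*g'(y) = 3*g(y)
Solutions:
 g(y) = C1*exp(3*exp(-y))


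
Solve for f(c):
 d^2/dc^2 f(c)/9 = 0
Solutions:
 f(c) = C1 + C2*c


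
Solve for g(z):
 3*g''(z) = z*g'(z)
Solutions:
 g(z) = C1 + C2*erfi(sqrt(6)*z/6)


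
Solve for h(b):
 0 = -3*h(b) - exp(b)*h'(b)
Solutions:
 h(b) = C1*exp(3*exp(-b))


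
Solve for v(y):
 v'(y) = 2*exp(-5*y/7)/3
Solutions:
 v(y) = C1 - 14*exp(-5*y/7)/15


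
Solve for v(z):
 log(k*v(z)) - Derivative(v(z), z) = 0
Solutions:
 li(k*v(z))/k = C1 + z


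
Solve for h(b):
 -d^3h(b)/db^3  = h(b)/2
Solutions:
 h(b) = C3*exp(-2^(2/3)*b/2) + (C1*sin(2^(2/3)*sqrt(3)*b/4) + C2*cos(2^(2/3)*sqrt(3)*b/4))*exp(2^(2/3)*b/4)


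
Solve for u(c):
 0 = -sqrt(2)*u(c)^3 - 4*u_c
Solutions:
 u(c) = -sqrt(2)*sqrt(-1/(C1 - sqrt(2)*c))
 u(c) = sqrt(2)*sqrt(-1/(C1 - sqrt(2)*c))


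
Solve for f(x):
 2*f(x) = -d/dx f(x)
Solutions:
 f(x) = C1*exp(-2*x)


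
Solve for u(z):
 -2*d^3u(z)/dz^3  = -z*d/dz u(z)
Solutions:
 u(z) = C1 + Integral(C2*airyai(2^(2/3)*z/2) + C3*airybi(2^(2/3)*z/2), z)


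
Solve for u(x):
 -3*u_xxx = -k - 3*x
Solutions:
 u(x) = C1 + C2*x + C3*x^2 + k*x^3/18 + x^4/24


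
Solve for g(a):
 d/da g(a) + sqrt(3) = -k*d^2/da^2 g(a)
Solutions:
 g(a) = C1 + C2*exp(-a/k) - sqrt(3)*a


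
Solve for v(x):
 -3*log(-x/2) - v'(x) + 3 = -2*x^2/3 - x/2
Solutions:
 v(x) = C1 + 2*x^3/9 + x^2/4 - 3*x*log(-x) + 3*x*(log(2) + 2)


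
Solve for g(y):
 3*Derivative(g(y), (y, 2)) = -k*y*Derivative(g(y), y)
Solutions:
 g(y) = Piecewise((-sqrt(6)*sqrt(pi)*C1*erf(sqrt(6)*sqrt(k)*y/6)/(2*sqrt(k)) - C2, (k > 0) | (k < 0)), (-C1*y - C2, True))


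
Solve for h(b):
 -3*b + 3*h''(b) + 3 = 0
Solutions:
 h(b) = C1 + C2*b + b^3/6 - b^2/2


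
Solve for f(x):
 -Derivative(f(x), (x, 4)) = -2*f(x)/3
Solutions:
 f(x) = C1*exp(-2^(1/4)*3^(3/4)*x/3) + C2*exp(2^(1/4)*3^(3/4)*x/3) + C3*sin(2^(1/4)*3^(3/4)*x/3) + C4*cos(2^(1/4)*3^(3/4)*x/3)


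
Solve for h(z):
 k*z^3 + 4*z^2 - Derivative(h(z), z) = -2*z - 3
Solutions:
 h(z) = C1 + k*z^4/4 + 4*z^3/3 + z^2 + 3*z


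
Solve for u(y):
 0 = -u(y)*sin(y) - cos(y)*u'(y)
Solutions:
 u(y) = C1*cos(y)


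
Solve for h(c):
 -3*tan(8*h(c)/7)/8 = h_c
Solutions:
 h(c) = -7*asin(C1*exp(-3*c/7))/8 + 7*pi/8
 h(c) = 7*asin(C1*exp(-3*c/7))/8


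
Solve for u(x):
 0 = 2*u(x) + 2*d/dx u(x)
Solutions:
 u(x) = C1*exp(-x)


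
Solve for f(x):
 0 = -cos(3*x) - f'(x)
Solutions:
 f(x) = C1 - sin(3*x)/3


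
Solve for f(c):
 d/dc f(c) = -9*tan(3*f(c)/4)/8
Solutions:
 f(c) = -4*asin(C1*exp(-27*c/32))/3 + 4*pi/3
 f(c) = 4*asin(C1*exp(-27*c/32))/3


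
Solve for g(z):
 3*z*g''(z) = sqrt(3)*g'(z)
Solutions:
 g(z) = C1 + C2*z^(sqrt(3)/3 + 1)


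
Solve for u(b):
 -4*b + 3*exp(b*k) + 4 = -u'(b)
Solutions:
 u(b) = C1 + 2*b^2 - 4*b - 3*exp(b*k)/k


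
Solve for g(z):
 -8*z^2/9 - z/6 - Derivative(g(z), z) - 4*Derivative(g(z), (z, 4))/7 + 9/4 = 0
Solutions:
 g(z) = C1 + C4*exp(-14^(1/3)*z/2) - 8*z^3/27 - z^2/12 + 9*z/4 + (C2*sin(14^(1/3)*sqrt(3)*z/4) + C3*cos(14^(1/3)*sqrt(3)*z/4))*exp(14^(1/3)*z/4)


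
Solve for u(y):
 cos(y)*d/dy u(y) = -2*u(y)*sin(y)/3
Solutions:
 u(y) = C1*cos(y)^(2/3)


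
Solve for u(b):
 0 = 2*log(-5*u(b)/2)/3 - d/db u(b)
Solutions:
 -3*Integral(1/(log(-_y) - log(2) + log(5)), (_y, u(b)))/2 = C1 - b


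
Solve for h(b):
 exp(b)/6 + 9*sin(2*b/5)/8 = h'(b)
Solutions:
 h(b) = C1 + exp(b)/6 - 45*cos(2*b/5)/16


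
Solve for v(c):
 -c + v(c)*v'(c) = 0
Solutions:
 v(c) = -sqrt(C1 + c^2)
 v(c) = sqrt(C1 + c^2)


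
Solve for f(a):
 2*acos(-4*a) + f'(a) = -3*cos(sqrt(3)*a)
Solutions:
 f(a) = C1 - 2*a*acos(-4*a) - sqrt(1 - 16*a^2)/2 - sqrt(3)*sin(sqrt(3)*a)


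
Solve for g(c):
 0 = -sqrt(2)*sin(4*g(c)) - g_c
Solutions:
 g(c) = -acos((-C1 - exp(8*sqrt(2)*c))/(C1 - exp(8*sqrt(2)*c)))/4 + pi/2
 g(c) = acos((-C1 - exp(8*sqrt(2)*c))/(C1 - exp(8*sqrt(2)*c)))/4


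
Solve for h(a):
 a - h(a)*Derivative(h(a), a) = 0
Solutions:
 h(a) = -sqrt(C1 + a^2)
 h(a) = sqrt(C1 + a^2)


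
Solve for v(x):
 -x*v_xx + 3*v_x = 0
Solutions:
 v(x) = C1 + C2*x^4


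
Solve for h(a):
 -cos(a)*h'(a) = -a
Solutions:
 h(a) = C1 + Integral(a/cos(a), a)


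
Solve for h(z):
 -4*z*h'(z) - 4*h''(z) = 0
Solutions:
 h(z) = C1 + C2*erf(sqrt(2)*z/2)


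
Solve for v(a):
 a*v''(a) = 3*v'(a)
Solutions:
 v(a) = C1 + C2*a^4


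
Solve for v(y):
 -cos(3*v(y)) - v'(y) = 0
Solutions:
 v(y) = -asin((C1 + exp(6*y))/(C1 - exp(6*y)))/3 + pi/3
 v(y) = asin((C1 + exp(6*y))/(C1 - exp(6*y)))/3


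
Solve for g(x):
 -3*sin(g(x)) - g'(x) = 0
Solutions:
 g(x) = -acos((-C1 - exp(6*x))/(C1 - exp(6*x))) + 2*pi
 g(x) = acos((-C1 - exp(6*x))/(C1 - exp(6*x)))


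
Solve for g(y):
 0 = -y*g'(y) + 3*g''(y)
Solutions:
 g(y) = C1 + C2*erfi(sqrt(6)*y/6)


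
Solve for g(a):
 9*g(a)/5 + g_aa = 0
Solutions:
 g(a) = C1*sin(3*sqrt(5)*a/5) + C2*cos(3*sqrt(5)*a/5)


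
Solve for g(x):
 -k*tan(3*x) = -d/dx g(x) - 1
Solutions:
 g(x) = C1 - k*log(cos(3*x))/3 - x


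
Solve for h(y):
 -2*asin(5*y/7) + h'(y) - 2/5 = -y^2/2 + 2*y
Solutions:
 h(y) = C1 - y^3/6 + y^2 + 2*y*asin(5*y/7) + 2*y/5 + 2*sqrt(49 - 25*y^2)/5


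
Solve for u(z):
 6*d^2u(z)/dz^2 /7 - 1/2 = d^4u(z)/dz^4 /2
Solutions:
 u(z) = C1 + C2*z + C3*exp(-2*sqrt(21)*z/7) + C4*exp(2*sqrt(21)*z/7) + 7*z^2/24


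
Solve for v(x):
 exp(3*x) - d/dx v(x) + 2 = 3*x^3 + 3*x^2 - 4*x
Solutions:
 v(x) = C1 - 3*x^4/4 - x^3 + 2*x^2 + 2*x + exp(3*x)/3


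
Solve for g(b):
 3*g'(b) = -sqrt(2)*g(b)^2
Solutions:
 g(b) = 3/(C1 + sqrt(2)*b)


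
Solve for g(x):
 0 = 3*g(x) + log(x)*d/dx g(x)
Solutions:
 g(x) = C1*exp(-3*li(x))


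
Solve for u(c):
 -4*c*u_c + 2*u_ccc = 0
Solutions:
 u(c) = C1 + Integral(C2*airyai(2^(1/3)*c) + C3*airybi(2^(1/3)*c), c)


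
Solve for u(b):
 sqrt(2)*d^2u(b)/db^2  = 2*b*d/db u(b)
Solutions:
 u(b) = C1 + C2*erfi(2^(3/4)*b/2)


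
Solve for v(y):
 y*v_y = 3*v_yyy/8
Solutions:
 v(y) = C1 + Integral(C2*airyai(2*3^(2/3)*y/3) + C3*airybi(2*3^(2/3)*y/3), y)


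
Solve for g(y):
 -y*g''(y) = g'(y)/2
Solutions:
 g(y) = C1 + C2*sqrt(y)


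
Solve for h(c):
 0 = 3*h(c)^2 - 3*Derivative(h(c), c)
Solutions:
 h(c) = -1/(C1 + c)


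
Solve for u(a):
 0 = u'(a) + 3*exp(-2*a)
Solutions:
 u(a) = C1 + 3*exp(-2*a)/2


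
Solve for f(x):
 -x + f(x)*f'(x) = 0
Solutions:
 f(x) = -sqrt(C1 + x^2)
 f(x) = sqrt(C1 + x^2)


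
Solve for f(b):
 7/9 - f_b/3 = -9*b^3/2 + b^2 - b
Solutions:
 f(b) = C1 + 27*b^4/8 - b^3 + 3*b^2/2 + 7*b/3


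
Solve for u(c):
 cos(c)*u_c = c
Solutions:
 u(c) = C1 + Integral(c/cos(c), c)


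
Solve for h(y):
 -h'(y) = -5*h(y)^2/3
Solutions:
 h(y) = -3/(C1 + 5*y)


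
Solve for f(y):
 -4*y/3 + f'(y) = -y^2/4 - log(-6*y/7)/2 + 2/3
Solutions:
 f(y) = C1 - y^3/12 + 2*y^2/3 - y*log(-y)/2 + y*(-3*log(6) + 3*log(7) + 7)/6


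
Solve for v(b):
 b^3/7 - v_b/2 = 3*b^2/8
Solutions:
 v(b) = C1 + b^4/14 - b^3/4


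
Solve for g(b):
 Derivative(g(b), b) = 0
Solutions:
 g(b) = C1


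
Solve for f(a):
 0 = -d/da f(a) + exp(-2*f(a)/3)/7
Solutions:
 f(a) = 3*log(-sqrt(C1 + a)) - 3*log(21) + 3*log(42)/2
 f(a) = 3*log(C1 + a)/2 - 3*log(21) + 3*log(42)/2


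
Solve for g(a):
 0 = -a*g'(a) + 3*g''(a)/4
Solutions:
 g(a) = C1 + C2*erfi(sqrt(6)*a/3)


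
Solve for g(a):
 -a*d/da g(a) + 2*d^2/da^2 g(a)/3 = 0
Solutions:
 g(a) = C1 + C2*erfi(sqrt(3)*a/2)


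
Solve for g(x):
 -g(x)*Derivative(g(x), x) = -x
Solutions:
 g(x) = -sqrt(C1 + x^2)
 g(x) = sqrt(C1 + x^2)


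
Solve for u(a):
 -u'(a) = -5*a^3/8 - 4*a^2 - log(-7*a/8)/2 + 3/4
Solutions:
 u(a) = C1 + 5*a^4/32 + 4*a^3/3 + a*log(-a)/2 + a*(-2*log(2) - 5/4 + log(14)/2)


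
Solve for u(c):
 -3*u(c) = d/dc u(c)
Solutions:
 u(c) = C1*exp(-3*c)


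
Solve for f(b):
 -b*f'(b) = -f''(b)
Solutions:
 f(b) = C1 + C2*erfi(sqrt(2)*b/2)


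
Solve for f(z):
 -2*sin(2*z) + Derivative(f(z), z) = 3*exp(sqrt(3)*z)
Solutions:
 f(z) = C1 + sqrt(3)*exp(sqrt(3)*z) - cos(2*z)


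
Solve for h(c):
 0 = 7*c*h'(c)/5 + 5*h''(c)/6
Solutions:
 h(c) = C1 + C2*erf(sqrt(21)*c/5)


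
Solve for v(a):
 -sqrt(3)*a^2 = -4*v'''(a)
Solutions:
 v(a) = C1 + C2*a + C3*a^2 + sqrt(3)*a^5/240


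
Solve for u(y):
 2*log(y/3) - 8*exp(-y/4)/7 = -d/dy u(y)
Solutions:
 u(y) = C1 - 2*y*log(y) + 2*y*(1 + log(3)) - 32*exp(-y/4)/7


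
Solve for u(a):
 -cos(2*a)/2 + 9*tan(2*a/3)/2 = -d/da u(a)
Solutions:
 u(a) = C1 + 27*log(cos(2*a/3))/4 + sin(2*a)/4


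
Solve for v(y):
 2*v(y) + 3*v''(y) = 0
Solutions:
 v(y) = C1*sin(sqrt(6)*y/3) + C2*cos(sqrt(6)*y/3)


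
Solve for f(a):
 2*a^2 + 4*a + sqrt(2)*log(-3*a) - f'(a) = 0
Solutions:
 f(a) = C1 + 2*a^3/3 + 2*a^2 + sqrt(2)*a*log(-a) + sqrt(2)*a*(-1 + log(3))


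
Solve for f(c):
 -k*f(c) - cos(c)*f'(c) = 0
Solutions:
 f(c) = C1*exp(k*(log(sin(c) - 1) - log(sin(c) + 1))/2)


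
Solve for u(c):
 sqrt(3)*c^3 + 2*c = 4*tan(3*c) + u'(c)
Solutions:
 u(c) = C1 + sqrt(3)*c^4/4 + c^2 + 4*log(cos(3*c))/3


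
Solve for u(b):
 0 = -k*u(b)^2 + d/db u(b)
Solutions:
 u(b) = -1/(C1 + b*k)


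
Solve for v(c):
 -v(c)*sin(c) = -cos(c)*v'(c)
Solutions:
 v(c) = C1/cos(c)


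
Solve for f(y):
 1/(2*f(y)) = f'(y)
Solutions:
 f(y) = -sqrt(C1 + y)
 f(y) = sqrt(C1 + y)


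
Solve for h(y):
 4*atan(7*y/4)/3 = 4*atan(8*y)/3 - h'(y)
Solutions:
 h(y) = C1 - 4*y*atan(7*y/4)/3 + 4*y*atan(8*y)/3 + 8*log(49*y^2 + 16)/21 - log(64*y^2 + 1)/12


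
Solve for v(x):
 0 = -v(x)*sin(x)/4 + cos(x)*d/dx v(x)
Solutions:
 v(x) = C1/cos(x)^(1/4)


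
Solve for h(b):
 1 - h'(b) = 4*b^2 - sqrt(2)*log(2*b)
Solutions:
 h(b) = C1 - 4*b^3/3 + sqrt(2)*b*log(b) - sqrt(2)*b + sqrt(2)*b*log(2) + b


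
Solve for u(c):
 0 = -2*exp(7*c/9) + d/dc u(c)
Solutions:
 u(c) = C1 + 18*exp(7*c/9)/7


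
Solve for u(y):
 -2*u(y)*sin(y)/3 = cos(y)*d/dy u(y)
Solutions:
 u(y) = C1*cos(y)^(2/3)


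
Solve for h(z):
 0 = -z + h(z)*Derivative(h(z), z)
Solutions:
 h(z) = -sqrt(C1 + z^2)
 h(z) = sqrt(C1 + z^2)


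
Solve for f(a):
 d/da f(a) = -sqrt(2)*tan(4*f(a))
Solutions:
 f(a) = -asin(C1*exp(-4*sqrt(2)*a))/4 + pi/4
 f(a) = asin(C1*exp(-4*sqrt(2)*a))/4


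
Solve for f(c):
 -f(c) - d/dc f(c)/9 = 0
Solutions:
 f(c) = C1*exp(-9*c)


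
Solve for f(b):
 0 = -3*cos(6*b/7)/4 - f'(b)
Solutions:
 f(b) = C1 - 7*sin(6*b/7)/8


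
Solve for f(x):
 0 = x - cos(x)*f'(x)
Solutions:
 f(x) = C1 + Integral(x/cos(x), x)


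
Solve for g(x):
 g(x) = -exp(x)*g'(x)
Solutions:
 g(x) = C1*exp(exp(-x))


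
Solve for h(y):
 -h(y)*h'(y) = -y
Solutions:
 h(y) = -sqrt(C1 + y^2)
 h(y) = sqrt(C1 + y^2)


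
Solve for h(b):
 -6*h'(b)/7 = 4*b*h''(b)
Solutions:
 h(b) = C1 + C2*b^(11/14)


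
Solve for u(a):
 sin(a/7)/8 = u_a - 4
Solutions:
 u(a) = C1 + 4*a - 7*cos(a/7)/8


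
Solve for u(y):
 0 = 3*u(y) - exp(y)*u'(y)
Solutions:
 u(y) = C1*exp(-3*exp(-y))


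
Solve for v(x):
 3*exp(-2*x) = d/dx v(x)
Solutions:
 v(x) = C1 - 3*exp(-2*x)/2


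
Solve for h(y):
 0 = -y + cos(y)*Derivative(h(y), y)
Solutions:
 h(y) = C1 + Integral(y/cos(y), y)


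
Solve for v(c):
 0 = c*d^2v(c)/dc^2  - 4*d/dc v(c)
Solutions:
 v(c) = C1 + C2*c^5


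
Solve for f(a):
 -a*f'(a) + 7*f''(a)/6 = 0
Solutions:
 f(a) = C1 + C2*erfi(sqrt(21)*a/7)


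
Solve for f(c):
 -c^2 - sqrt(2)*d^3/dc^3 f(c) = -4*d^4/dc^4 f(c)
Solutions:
 f(c) = C1 + C2*c + C3*c^2 + C4*exp(sqrt(2)*c/4) - sqrt(2)*c^5/120 - c^4/6 - 4*sqrt(2)*c^3/3


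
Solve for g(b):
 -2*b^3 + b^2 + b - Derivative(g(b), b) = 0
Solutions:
 g(b) = C1 - b^4/2 + b^3/3 + b^2/2


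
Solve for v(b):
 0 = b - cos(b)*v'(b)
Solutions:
 v(b) = C1 + Integral(b/cos(b), b)


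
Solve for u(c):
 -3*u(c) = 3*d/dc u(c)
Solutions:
 u(c) = C1*exp(-c)


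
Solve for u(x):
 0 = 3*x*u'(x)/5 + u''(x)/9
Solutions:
 u(x) = C1 + C2*erf(3*sqrt(30)*x/10)


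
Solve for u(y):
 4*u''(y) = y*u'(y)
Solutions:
 u(y) = C1 + C2*erfi(sqrt(2)*y/4)


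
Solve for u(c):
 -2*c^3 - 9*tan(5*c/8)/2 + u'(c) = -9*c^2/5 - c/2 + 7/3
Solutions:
 u(c) = C1 + c^4/2 - 3*c^3/5 - c^2/4 + 7*c/3 - 36*log(cos(5*c/8))/5


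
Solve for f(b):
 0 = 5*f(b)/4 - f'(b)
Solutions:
 f(b) = C1*exp(5*b/4)


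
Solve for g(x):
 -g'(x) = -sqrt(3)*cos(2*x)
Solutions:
 g(x) = C1 + sqrt(3)*sin(2*x)/2


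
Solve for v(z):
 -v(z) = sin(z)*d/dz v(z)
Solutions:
 v(z) = C1*sqrt(cos(z) + 1)/sqrt(cos(z) - 1)


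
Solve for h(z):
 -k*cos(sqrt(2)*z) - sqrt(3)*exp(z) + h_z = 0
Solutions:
 h(z) = C1 + sqrt(2)*k*sin(sqrt(2)*z)/2 + sqrt(3)*exp(z)


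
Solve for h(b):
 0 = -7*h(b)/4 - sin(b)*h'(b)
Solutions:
 h(b) = C1*(cos(b) + 1)^(7/8)/(cos(b) - 1)^(7/8)


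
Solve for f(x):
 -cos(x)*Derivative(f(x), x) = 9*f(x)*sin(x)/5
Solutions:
 f(x) = C1*cos(x)^(9/5)


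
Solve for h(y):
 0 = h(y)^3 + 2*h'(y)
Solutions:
 h(y) = -sqrt(-1/(C1 - y))
 h(y) = sqrt(-1/(C1 - y))


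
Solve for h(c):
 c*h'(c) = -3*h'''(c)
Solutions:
 h(c) = C1 + Integral(C2*airyai(-3^(2/3)*c/3) + C3*airybi(-3^(2/3)*c/3), c)


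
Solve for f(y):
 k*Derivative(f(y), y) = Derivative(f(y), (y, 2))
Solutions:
 f(y) = C1 + C2*exp(k*y)


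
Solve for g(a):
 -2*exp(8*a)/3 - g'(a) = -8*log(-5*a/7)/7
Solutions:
 g(a) = C1 + 8*a*log(-a)/7 + 8*a*(-log(7) - 1 + log(5))/7 - exp(8*a)/12


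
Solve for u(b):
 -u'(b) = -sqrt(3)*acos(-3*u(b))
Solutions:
 Integral(1/acos(-3*_y), (_y, u(b))) = C1 + sqrt(3)*b


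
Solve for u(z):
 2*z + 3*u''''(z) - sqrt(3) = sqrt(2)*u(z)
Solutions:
 u(z) = C1*exp(-2^(1/8)*3^(3/4)*z/3) + C2*exp(2^(1/8)*3^(3/4)*z/3) + C3*sin(2^(1/8)*3^(3/4)*z/3) + C4*cos(2^(1/8)*3^(3/4)*z/3) + sqrt(2)*z - sqrt(6)/2


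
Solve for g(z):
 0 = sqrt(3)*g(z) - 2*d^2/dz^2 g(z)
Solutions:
 g(z) = C1*exp(-sqrt(2)*3^(1/4)*z/2) + C2*exp(sqrt(2)*3^(1/4)*z/2)


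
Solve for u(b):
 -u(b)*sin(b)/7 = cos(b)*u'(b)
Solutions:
 u(b) = C1*cos(b)^(1/7)


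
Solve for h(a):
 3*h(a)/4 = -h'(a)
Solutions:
 h(a) = C1*exp(-3*a/4)


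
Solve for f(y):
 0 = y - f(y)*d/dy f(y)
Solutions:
 f(y) = -sqrt(C1 + y^2)
 f(y) = sqrt(C1 + y^2)


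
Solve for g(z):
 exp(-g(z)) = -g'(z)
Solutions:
 g(z) = log(C1 - z)


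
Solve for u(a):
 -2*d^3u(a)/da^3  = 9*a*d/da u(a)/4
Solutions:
 u(a) = C1 + Integral(C2*airyai(-3^(2/3)*a/2) + C3*airybi(-3^(2/3)*a/2), a)


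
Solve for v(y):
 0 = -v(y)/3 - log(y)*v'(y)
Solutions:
 v(y) = C1*exp(-li(y)/3)


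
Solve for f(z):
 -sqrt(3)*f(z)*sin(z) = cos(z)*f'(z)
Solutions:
 f(z) = C1*cos(z)^(sqrt(3))


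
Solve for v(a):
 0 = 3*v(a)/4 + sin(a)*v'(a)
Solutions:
 v(a) = C1*(cos(a) + 1)^(3/8)/(cos(a) - 1)^(3/8)


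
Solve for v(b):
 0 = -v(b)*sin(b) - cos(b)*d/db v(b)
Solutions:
 v(b) = C1*cos(b)


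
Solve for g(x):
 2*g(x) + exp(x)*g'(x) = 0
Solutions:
 g(x) = C1*exp(2*exp(-x))


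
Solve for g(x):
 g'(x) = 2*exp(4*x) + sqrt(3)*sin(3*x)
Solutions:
 g(x) = C1 + exp(4*x)/2 - sqrt(3)*cos(3*x)/3


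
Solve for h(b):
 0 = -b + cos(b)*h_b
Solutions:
 h(b) = C1 + Integral(b/cos(b), b)


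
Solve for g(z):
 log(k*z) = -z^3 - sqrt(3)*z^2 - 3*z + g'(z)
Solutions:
 g(z) = C1 + z^4/4 + sqrt(3)*z^3/3 + 3*z^2/2 + z*log(k*z) - z


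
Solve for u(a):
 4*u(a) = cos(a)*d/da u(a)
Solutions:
 u(a) = C1*(sin(a)^2 + 2*sin(a) + 1)/(sin(a)^2 - 2*sin(a) + 1)


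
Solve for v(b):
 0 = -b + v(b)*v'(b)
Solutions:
 v(b) = -sqrt(C1 + b^2)
 v(b) = sqrt(C1 + b^2)


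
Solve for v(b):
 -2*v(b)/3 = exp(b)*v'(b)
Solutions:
 v(b) = C1*exp(2*exp(-b)/3)


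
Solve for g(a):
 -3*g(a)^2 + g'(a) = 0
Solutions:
 g(a) = -1/(C1 + 3*a)


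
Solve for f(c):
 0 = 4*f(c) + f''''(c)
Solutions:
 f(c) = (C1*sin(c) + C2*cos(c))*exp(-c) + (C3*sin(c) + C4*cos(c))*exp(c)


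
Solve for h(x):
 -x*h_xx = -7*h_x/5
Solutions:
 h(x) = C1 + C2*x^(12/5)


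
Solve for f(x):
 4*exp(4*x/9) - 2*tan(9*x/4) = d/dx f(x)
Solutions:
 f(x) = C1 + 9*exp(4*x/9) + 8*log(cos(9*x/4))/9


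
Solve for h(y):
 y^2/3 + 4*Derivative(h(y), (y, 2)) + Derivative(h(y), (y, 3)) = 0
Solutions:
 h(y) = C1 + C2*y + C3*exp(-4*y) - y^4/144 + y^3/144 - y^2/192


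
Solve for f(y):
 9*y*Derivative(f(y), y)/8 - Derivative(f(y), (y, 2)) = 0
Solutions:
 f(y) = C1 + C2*erfi(3*y/4)


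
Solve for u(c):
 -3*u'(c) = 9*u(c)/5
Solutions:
 u(c) = C1*exp(-3*c/5)


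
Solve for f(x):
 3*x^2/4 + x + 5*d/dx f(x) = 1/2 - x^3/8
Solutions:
 f(x) = C1 - x^4/160 - x^3/20 - x^2/10 + x/10


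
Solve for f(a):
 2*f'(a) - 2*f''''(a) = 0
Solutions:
 f(a) = C1 + C4*exp(a) + (C2*sin(sqrt(3)*a/2) + C3*cos(sqrt(3)*a/2))*exp(-a/2)


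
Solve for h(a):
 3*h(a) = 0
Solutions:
 h(a) = 0


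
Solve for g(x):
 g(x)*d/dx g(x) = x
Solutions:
 g(x) = -sqrt(C1 + x^2)
 g(x) = sqrt(C1 + x^2)


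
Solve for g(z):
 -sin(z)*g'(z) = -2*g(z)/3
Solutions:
 g(z) = C1*(cos(z) - 1)^(1/3)/(cos(z) + 1)^(1/3)


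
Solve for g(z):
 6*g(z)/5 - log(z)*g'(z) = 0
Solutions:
 g(z) = C1*exp(6*li(z)/5)


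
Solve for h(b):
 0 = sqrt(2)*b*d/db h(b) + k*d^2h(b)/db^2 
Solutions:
 h(b) = C1 + C2*sqrt(k)*erf(2^(3/4)*b*sqrt(1/k)/2)


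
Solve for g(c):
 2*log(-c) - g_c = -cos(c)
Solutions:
 g(c) = C1 + 2*c*log(-c) - 2*c + sin(c)


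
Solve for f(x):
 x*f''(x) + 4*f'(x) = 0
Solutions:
 f(x) = C1 + C2/x^3


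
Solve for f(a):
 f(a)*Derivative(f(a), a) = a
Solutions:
 f(a) = -sqrt(C1 + a^2)
 f(a) = sqrt(C1 + a^2)


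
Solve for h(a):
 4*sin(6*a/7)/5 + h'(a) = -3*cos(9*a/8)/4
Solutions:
 h(a) = C1 - 2*sin(9*a/8)/3 + 14*cos(6*a/7)/15


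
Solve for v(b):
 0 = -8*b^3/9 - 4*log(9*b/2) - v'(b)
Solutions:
 v(b) = C1 - 2*b^4/9 - 4*b*log(b) + b*log(16/6561) + 4*b


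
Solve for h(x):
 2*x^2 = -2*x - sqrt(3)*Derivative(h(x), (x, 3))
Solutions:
 h(x) = C1 + C2*x + C3*x^2 - sqrt(3)*x^5/90 - sqrt(3)*x^4/36


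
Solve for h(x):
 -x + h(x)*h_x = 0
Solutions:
 h(x) = -sqrt(C1 + x^2)
 h(x) = sqrt(C1 + x^2)


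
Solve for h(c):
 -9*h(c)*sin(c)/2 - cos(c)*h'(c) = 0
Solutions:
 h(c) = C1*cos(c)^(9/2)


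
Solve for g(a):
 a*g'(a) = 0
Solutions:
 g(a) = C1


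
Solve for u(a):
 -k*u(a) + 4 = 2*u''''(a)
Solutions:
 u(a) = C1*exp(-2^(3/4)*a*(-k)^(1/4)/2) + C2*exp(2^(3/4)*a*(-k)^(1/4)/2) + C3*exp(-2^(3/4)*I*a*(-k)^(1/4)/2) + C4*exp(2^(3/4)*I*a*(-k)^(1/4)/2) + 4/k


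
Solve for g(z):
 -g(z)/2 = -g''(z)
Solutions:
 g(z) = C1*exp(-sqrt(2)*z/2) + C2*exp(sqrt(2)*z/2)


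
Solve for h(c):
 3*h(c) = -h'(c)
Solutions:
 h(c) = C1*exp(-3*c)


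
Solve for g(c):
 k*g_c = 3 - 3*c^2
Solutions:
 g(c) = C1 - c^3/k + 3*c/k


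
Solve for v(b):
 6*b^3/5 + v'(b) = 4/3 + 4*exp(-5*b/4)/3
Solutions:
 v(b) = C1 - 3*b^4/10 + 4*b/3 - 16*exp(-5*b/4)/15


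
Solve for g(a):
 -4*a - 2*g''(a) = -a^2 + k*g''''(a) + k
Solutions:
 g(a) = C1 + C2*a + C3*exp(-sqrt(2)*a*sqrt(-1/k)) + C4*exp(sqrt(2)*a*sqrt(-1/k)) + a^4/24 - a^3/3 - a^2*k/2


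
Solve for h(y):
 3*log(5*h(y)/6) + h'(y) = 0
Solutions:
 Integral(1/(log(_y) - log(6) + log(5)), (_y, h(y)))/3 = C1 - y


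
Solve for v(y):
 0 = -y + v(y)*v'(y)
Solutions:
 v(y) = -sqrt(C1 + y^2)
 v(y) = sqrt(C1 + y^2)


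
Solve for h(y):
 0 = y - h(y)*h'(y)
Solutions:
 h(y) = -sqrt(C1 + y^2)
 h(y) = sqrt(C1 + y^2)


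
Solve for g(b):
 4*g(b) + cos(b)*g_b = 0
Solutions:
 g(b) = C1*(sin(b)^2 - 2*sin(b) + 1)/(sin(b)^2 + 2*sin(b) + 1)


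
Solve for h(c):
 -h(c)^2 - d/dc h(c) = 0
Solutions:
 h(c) = 1/(C1 + c)


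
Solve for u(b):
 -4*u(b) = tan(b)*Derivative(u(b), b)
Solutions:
 u(b) = C1/sin(b)^4


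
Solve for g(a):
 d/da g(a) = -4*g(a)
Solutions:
 g(a) = C1*exp(-4*a)


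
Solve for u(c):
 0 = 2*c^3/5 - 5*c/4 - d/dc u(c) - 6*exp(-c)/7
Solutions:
 u(c) = C1 + c^4/10 - 5*c^2/8 + 6*exp(-c)/7


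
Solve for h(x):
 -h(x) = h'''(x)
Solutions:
 h(x) = C3*exp(-x) + (C1*sin(sqrt(3)*x/2) + C2*cos(sqrt(3)*x/2))*exp(x/2)


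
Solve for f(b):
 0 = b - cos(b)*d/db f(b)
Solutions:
 f(b) = C1 + Integral(b/cos(b), b)


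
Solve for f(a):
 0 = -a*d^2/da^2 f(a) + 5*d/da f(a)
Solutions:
 f(a) = C1 + C2*a^6


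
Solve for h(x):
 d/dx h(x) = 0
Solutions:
 h(x) = C1


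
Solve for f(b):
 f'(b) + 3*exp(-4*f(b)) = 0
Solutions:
 f(b) = log(-I*(C1 - 12*b)^(1/4))
 f(b) = log(I*(C1 - 12*b)^(1/4))
 f(b) = log(-(C1 - 12*b)^(1/4))
 f(b) = log(C1 - 12*b)/4


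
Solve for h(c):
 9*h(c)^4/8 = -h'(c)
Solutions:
 h(c) = (-3^(2/3)/3 - 3^(1/6)*I)*(1/(C1 + 9*c))^(1/3)
 h(c) = (-3^(2/3)/3 + 3^(1/6)*I)*(1/(C1 + 9*c))^(1/3)
 h(c) = 2*(1/(C1 + 27*c))^(1/3)


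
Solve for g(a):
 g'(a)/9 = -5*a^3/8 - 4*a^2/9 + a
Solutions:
 g(a) = C1 - 45*a^4/32 - 4*a^3/3 + 9*a^2/2


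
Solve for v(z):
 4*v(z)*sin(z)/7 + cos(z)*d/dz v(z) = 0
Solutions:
 v(z) = C1*cos(z)^(4/7)


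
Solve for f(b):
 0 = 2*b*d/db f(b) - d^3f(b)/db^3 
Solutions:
 f(b) = C1 + Integral(C2*airyai(2^(1/3)*b) + C3*airybi(2^(1/3)*b), b)


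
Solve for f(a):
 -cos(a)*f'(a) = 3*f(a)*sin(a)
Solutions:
 f(a) = C1*cos(a)^3


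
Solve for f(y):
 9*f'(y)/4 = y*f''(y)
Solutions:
 f(y) = C1 + C2*y^(13/4)


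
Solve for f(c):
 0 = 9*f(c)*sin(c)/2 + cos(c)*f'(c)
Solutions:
 f(c) = C1*cos(c)^(9/2)


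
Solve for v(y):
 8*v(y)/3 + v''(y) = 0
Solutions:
 v(y) = C1*sin(2*sqrt(6)*y/3) + C2*cos(2*sqrt(6)*y/3)


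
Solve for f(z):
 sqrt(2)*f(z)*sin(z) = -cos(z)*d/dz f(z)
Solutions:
 f(z) = C1*cos(z)^(sqrt(2))


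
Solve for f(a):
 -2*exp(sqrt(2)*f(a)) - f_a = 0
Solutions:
 f(a) = sqrt(2)*(2*log(1/(C1 + 2*a)) - log(2))/4


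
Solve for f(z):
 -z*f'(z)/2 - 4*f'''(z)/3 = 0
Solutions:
 f(z) = C1 + Integral(C2*airyai(-3^(1/3)*z/2) + C3*airybi(-3^(1/3)*z/2), z)


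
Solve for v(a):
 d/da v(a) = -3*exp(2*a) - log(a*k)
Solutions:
 v(a) = C1 - a*log(a*k) + a - 3*exp(2*a)/2


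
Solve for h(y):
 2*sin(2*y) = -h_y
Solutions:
 h(y) = C1 + cos(2*y)


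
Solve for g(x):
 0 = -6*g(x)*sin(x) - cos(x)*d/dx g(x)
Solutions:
 g(x) = C1*cos(x)^6


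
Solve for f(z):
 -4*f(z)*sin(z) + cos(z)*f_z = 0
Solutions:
 f(z) = C1/cos(z)^4


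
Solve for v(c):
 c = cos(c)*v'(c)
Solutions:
 v(c) = C1 + Integral(c/cos(c), c)


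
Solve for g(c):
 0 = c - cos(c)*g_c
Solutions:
 g(c) = C1 + Integral(c/cos(c), c)


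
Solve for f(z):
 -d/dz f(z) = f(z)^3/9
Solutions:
 f(z) = -3*sqrt(2)*sqrt(-1/(C1 - z))/2
 f(z) = 3*sqrt(2)*sqrt(-1/(C1 - z))/2


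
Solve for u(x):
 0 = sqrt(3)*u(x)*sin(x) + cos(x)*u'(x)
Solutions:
 u(x) = C1*cos(x)^(sqrt(3))


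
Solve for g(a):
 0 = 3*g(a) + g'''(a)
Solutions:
 g(a) = C3*exp(-3^(1/3)*a) + (C1*sin(3^(5/6)*a/2) + C2*cos(3^(5/6)*a/2))*exp(3^(1/3)*a/2)


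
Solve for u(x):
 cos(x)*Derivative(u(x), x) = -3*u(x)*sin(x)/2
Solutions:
 u(x) = C1*cos(x)^(3/2)


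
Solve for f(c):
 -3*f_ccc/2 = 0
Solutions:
 f(c) = C1 + C2*c + C3*c^2


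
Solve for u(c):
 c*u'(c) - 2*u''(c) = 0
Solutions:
 u(c) = C1 + C2*erfi(c/2)


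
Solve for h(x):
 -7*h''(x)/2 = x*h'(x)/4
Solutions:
 h(x) = C1 + C2*erf(sqrt(7)*x/14)


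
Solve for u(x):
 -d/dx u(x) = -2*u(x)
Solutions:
 u(x) = C1*exp(2*x)


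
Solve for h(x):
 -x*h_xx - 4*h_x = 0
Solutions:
 h(x) = C1 + C2/x^3


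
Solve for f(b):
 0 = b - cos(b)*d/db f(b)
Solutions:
 f(b) = C1 + Integral(b/cos(b), b)


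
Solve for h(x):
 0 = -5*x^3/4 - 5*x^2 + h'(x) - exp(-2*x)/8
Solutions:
 h(x) = C1 + 5*x^4/16 + 5*x^3/3 - exp(-2*x)/16


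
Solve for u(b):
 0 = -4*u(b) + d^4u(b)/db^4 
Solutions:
 u(b) = C1*exp(-sqrt(2)*b) + C2*exp(sqrt(2)*b) + C3*sin(sqrt(2)*b) + C4*cos(sqrt(2)*b)


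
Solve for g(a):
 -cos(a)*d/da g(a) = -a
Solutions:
 g(a) = C1 + Integral(a/cos(a), a)


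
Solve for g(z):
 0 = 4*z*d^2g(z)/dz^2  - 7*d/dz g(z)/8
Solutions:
 g(z) = C1 + C2*z^(39/32)


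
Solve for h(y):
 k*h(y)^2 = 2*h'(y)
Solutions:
 h(y) = -2/(C1 + k*y)


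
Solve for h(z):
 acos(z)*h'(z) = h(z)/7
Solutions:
 h(z) = C1*exp(Integral(1/acos(z), z)/7)


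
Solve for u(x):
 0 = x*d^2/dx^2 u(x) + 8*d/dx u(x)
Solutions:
 u(x) = C1 + C2/x^7


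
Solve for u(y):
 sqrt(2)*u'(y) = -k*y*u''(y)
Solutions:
 u(y) = C1 + y^(((re(k) - sqrt(2))*re(k) + im(k)^2)/(re(k)^2 + im(k)^2))*(C2*sin(sqrt(2)*log(y)*Abs(im(k))/(re(k)^2 + im(k)^2)) + C3*cos(sqrt(2)*log(y)*im(k)/(re(k)^2 + im(k)^2)))


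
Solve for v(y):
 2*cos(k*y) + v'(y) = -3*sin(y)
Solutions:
 v(y) = C1 + 3*cos(y) - 2*sin(k*y)/k


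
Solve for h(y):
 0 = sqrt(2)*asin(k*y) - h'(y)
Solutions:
 h(y) = C1 + sqrt(2)*Piecewise((y*asin(k*y) + sqrt(-k^2*y^2 + 1)/k, Ne(k, 0)), (0, True))


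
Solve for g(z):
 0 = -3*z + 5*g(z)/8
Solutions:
 g(z) = 24*z/5


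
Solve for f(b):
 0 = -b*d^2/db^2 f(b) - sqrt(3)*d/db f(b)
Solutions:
 f(b) = C1 + C2*b^(1 - sqrt(3))


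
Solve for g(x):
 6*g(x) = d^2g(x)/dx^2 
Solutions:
 g(x) = C1*exp(-sqrt(6)*x) + C2*exp(sqrt(6)*x)


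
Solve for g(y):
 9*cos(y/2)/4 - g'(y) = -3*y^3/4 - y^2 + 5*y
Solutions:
 g(y) = C1 + 3*y^4/16 + y^3/3 - 5*y^2/2 + 9*sin(y/2)/2


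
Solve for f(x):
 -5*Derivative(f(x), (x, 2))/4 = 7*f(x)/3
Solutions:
 f(x) = C1*sin(2*sqrt(105)*x/15) + C2*cos(2*sqrt(105)*x/15)


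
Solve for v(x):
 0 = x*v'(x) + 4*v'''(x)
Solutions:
 v(x) = C1 + Integral(C2*airyai(-2^(1/3)*x/2) + C3*airybi(-2^(1/3)*x/2), x)


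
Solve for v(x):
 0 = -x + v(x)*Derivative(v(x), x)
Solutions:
 v(x) = -sqrt(C1 + x^2)
 v(x) = sqrt(C1 + x^2)


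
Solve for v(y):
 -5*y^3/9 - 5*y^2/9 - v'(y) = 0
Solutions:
 v(y) = C1 - 5*y^4/36 - 5*y^3/27


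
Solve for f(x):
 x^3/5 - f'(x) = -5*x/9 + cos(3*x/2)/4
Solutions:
 f(x) = C1 + x^4/20 + 5*x^2/18 - sin(3*x/2)/6


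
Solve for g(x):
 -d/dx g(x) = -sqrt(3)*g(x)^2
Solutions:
 g(x) = -1/(C1 + sqrt(3)*x)


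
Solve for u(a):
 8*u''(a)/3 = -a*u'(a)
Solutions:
 u(a) = C1 + C2*erf(sqrt(3)*a/4)


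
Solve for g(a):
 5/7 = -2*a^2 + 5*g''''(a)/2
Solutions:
 g(a) = C1 + C2*a + C3*a^2 + C4*a^3 + a^6/450 + a^4/84


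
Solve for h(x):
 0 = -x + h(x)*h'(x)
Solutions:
 h(x) = -sqrt(C1 + x^2)
 h(x) = sqrt(C1 + x^2)


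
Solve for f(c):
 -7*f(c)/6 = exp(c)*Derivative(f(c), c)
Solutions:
 f(c) = C1*exp(7*exp(-c)/6)


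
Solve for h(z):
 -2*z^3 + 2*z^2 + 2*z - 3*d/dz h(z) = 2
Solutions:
 h(z) = C1 - z^4/6 + 2*z^3/9 + z^2/3 - 2*z/3


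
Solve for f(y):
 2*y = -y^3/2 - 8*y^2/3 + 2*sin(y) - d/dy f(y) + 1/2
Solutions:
 f(y) = C1 - y^4/8 - 8*y^3/9 - y^2 + y/2 - 2*cos(y)


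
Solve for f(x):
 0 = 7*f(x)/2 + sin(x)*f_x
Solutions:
 f(x) = C1*(cos(x) + 1)^(7/4)/(cos(x) - 1)^(7/4)


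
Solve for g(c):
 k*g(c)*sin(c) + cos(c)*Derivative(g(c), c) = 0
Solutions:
 g(c) = C1*exp(k*log(cos(c)))


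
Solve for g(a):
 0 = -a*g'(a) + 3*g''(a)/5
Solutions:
 g(a) = C1 + C2*erfi(sqrt(30)*a/6)


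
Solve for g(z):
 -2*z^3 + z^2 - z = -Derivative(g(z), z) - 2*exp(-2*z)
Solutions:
 g(z) = C1 + z^4/2 - z^3/3 + z^2/2 + exp(-2*z)


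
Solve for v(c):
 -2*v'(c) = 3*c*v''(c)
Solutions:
 v(c) = C1 + C2*c^(1/3)


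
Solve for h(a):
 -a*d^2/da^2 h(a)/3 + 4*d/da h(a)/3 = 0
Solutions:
 h(a) = C1 + C2*a^5


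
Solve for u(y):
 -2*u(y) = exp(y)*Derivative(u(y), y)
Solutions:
 u(y) = C1*exp(2*exp(-y))


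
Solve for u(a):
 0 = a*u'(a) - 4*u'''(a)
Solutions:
 u(a) = C1 + Integral(C2*airyai(2^(1/3)*a/2) + C3*airybi(2^(1/3)*a/2), a)


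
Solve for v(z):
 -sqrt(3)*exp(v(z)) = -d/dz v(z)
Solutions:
 v(z) = log(-1/(C1 + sqrt(3)*z))


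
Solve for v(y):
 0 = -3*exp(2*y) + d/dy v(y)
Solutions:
 v(y) = C1 + 3*exp(2*y)/2


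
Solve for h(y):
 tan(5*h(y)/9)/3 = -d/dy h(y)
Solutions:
 h(y) = -9*asin(C1*exp(-5*y/27))/5 + 9*pi/5
 h(y) = 9*asin(C1*exp(-5*y/27))/5


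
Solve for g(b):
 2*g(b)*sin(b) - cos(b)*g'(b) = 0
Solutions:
 g(b) = C1/cos(b)^2


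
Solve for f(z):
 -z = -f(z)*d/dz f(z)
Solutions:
 f(z) = -sqrt(C1 + z^2)
 f(z) = sqrt(C1 + z^2)


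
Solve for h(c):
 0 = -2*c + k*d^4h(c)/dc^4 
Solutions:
 h(c) = C1 + C2*c + C3*c^2 + C4*c^3 + c^5/(60*k)


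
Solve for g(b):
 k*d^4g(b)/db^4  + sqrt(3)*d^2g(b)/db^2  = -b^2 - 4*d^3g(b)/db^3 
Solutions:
 g(b) = C1 + C2*b + C3*exp(b*(sqrt(-sqrt(3)*k + 4) - 2)/k) + C4*exp(-b*(sqrt(-sqrt(3)*k + 4) + 2)/k) - sqrt(3)*b^4/36 + 4*b^3/9 + b^2*(3*k - 16*sqrt(3))/9


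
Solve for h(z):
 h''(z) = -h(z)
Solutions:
 h(z) = C1*sin(z) + C2*cos(z)


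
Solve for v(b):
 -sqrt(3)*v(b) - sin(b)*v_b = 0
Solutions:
 v(b) = C1*(cos(b) + 1)^(sqrt(3)/2)/(cos(b) - 1)^(sqrt(3)/2)


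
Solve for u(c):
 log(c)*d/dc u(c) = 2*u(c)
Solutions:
 u(c) = C1*exp(2*li(c))


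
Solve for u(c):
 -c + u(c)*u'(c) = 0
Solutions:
 u(c) = -sqrt(C1 + c^2)
 u(c) = sqrt(C1 + c^2)


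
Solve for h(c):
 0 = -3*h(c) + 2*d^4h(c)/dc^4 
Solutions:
 h(c) = C1*exp(-2^(3/4)*3^(1/4)*c/2) + C2*exp(2^(3/4)*3^(1/4)*c/2) + C3*sin(2^(3/4)*3^(1/4)*c/2) + C4*cos(2^(3/4)*3^(1/4)*c/2)


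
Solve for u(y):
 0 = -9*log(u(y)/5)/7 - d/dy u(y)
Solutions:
 -7*Integral(1/(-log(_y) + log(5)), (_y, u(y)))/9 = C1 - y


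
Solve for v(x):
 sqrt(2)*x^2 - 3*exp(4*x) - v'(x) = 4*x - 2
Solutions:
 v(x) = C1 + sqrt(2)*x^3/3 - 2*x^2 + 2*x - 3*exp(4*x)/4


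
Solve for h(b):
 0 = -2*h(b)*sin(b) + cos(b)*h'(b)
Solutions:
 h(b) = C1/cos(b)^2


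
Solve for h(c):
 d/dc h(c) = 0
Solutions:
 h(c) = C1


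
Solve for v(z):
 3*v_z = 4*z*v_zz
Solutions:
 v(z) = C1 + C2*z^(7/4)


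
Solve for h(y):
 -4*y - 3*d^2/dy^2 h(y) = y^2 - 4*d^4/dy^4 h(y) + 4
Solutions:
 h(y) = C1 + C2*y + C3*exp(-sqrt(3)*y/2) + C4*exp(sqrt(3)*y/2) - y^4/36 - 2*y^3/9 - 10*y^2/9


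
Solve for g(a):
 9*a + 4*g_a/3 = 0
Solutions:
 g(a) = C1 - 27*a^2/8


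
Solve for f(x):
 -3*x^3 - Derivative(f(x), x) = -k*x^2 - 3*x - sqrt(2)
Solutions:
 f(x) = C1 + k*x^3/3 - 3*x^4/4 + 3*x^2/2 + sqrt(2)*x


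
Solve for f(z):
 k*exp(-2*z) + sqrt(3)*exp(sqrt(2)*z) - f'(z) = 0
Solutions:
 f(z) = C1 - k*exp(-2*z)/2 + sqrt(6)*exp(sqrt(2)*z)/2


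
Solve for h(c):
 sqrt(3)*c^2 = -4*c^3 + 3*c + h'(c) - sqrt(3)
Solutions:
 h(c) = C1 + c^4 + sqrt(3)*c^3/3 - 3*c^2/2 + sqrt(3)*c


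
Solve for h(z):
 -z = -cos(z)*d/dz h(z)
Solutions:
 h(z) = C1 + Integral(z/cos(z), z)


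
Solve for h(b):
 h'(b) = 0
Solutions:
 h(b) = C1


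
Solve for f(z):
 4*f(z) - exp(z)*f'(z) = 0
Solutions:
 f(z) = C1*exp(-4*exp(-z))


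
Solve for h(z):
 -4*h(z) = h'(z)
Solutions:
 h(z) = C1*exp(-4*z)


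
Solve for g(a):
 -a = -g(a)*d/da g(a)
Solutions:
 g(a) = -sqrt(C1 + a^2)
 g(a) = sqrt(C1 + a^2)


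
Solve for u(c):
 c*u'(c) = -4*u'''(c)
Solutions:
 u(c) = C1 + Integral(C2*airyai(-2^(1/3)*c/2) + C3*airybi(-2^(1/3)*c/2), c)


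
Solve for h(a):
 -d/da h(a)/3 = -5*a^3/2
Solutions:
 h(a) = C1 + 15*a^4/8


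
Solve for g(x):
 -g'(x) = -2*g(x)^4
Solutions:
 g(x) = (-1/(C1 + 6*x))^(1/3)
 g(x) = (-1/(C1 + 2*x))^(1/3)*(-3^(2/3) - 3*3^(1/6)*I)/6
 g(x) = (-1/(C1 + 2*x))^(1/3)*(-3^(2/3) + 3*3^(1/6)*I)/6


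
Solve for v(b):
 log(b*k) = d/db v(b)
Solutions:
 v(b) = C1 + b*log(b*k) - b


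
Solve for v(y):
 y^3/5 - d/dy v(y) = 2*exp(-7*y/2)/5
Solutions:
 v(y) = C1 + y^4/20 + 4*exp(-7*y/2)/35


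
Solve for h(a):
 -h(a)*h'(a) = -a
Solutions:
 h(a) = -sqrt(C1 + a^2)
 h(a) = sqrt(C1 + a^2)


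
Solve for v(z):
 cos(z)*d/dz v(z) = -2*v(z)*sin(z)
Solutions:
 v(z) = C1*cos(z)^2


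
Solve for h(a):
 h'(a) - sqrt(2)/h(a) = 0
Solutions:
 h(a) = -sqrt(C1 + 2*sqrt(2)*a)
 h(a) = sqrt(C1 + 2*sqrt(2)*a)


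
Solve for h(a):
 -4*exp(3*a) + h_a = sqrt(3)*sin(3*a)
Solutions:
 h(a) = C1 + 4*exp(3*a)/3 - sqrt(3)*cos(3*a)/3


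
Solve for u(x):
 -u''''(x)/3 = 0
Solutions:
 u(x) = C1 + C2*x + C3*x^2 + C4*x^3


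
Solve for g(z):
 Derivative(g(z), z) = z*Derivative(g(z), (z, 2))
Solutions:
 g(z) = C1 + C2*z^2


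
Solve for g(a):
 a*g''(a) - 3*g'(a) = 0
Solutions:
 g(a) = C1 + C2*a^4


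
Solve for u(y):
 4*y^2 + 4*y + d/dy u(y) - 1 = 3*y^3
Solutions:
 u(y) = C1 + 3*y^4/4 - 4*y^3/3 - 2*y^2 + y


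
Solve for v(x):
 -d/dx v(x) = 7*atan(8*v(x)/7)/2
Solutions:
 Integral(1/atan(8*_y/7), (_y, v(x))) = C1 - 7*x/2


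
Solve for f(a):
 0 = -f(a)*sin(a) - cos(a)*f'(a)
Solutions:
 f(a) = C1*cos(a)


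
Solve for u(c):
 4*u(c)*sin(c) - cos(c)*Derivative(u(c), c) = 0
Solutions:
 u(c) = C1/cos(c)^4


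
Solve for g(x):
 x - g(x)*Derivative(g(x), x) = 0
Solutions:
 g(x) = -sqrt(C1 + x^2)
 g(x) = sqrt(C1 + x^2)


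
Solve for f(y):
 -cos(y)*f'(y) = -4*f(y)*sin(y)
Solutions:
 f(y) = C1/cos(y)^4


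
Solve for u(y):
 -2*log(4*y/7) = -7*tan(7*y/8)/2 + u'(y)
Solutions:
 u(y) = C1 - 2*y*log(y) - 4*y*log(2) + 2*y + 2*y*log(7) - 4*log(cos(7*y/8))


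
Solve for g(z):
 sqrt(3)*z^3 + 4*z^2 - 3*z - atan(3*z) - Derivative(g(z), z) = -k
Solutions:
 g(z) = C1 + k*z + sqrt(3)*z^4/4 + 4*z^3/3 - 3*z^2/2 - z*atan(3*z) + log(9*z^2 + 1)/6


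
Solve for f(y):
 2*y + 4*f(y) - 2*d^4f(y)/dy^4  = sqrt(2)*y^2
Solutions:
 f(y) = C1*exp(-2^(1/4)*y) + C2*exp(2^(1/4)*y) + C3*sin(2^(1/4)*y) + C4*cos(2^(1/4)*y) + sqrt(2)*y^2/4 - y/2


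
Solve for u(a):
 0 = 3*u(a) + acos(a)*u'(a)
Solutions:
 u(a) = C1*exp(-3*Integral(1/acos(a), a))


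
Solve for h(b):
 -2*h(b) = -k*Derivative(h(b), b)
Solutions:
 h(b) = C1*exp(2*b/k)


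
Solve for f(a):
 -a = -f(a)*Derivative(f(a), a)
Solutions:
 f(a) = -sqrt(C1 + a^2)
 f(a) = sqrt(C1 + a^2)


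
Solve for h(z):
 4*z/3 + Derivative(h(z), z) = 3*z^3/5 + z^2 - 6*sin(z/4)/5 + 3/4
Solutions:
 h(z) = C1 + 3*z^4/20 + z^3/3 - 2*z^2/3 + 3*z/4 + 24*cos(z/4)/5


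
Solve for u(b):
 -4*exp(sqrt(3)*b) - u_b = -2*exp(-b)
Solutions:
 u(b) = C1 - 4*sqrt(3)*exp(sqrt(3)*b)/3 - 2*exp(-b)


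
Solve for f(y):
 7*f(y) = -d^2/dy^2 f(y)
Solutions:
 f(y) = C1*sin(sqrt(7)*y) + C2*cos(sqrt(7)*y)


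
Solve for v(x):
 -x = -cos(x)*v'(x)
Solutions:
 v(x) = C1 + Integral(x/cos(x), x)


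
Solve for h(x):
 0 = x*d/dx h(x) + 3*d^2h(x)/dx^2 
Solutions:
 h(x) = C1 + C2*erf(sqrt(6)*x/6)


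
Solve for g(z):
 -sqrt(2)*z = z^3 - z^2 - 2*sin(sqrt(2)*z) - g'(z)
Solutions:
 g(z) = C1 + z^4/4 - z^3/3 + sqrt(2)*z^2/2 + sqrt(2)*cos(sqrt(2)*z)


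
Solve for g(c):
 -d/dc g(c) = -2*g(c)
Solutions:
 g(c) = C1*exp(2*c)


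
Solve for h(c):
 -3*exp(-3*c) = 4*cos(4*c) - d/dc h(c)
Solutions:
 h(c) = C1 + sin(4*c) - exp(-3*c)


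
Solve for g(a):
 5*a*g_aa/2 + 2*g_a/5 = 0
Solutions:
 g(a) = C1 + C2*a^(21/25)


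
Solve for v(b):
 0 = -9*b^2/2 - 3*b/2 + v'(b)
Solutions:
 v(b) = C1 + 3*b^3/2 + 3*b^2/4


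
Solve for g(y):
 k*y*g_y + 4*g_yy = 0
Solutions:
 g(y) = Piecewise((-sqrt(2)*sqrt(pi)*C1*erf(sqrt(2)*sqrt(k)*y/4)/sqrt(k) - C2, (k > 0) | (k < 0)), (-C1*y - C2, True))


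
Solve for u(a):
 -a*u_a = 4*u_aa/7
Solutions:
 u(a) = C1 + C2*erf(sqrt(14)*a/4)


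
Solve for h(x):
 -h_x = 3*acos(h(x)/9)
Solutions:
 Integral(1/acos(_y/9), (_y, h(x))) = C1 - 3*x


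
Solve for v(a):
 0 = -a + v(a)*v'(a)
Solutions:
 v(a) = -sqrt(C1 + a^2)
 v(a) = sqrt(C1 + a^2)


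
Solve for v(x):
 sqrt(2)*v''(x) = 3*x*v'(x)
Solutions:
 v(x) = C1 + C2*erfi(2^(1/4)*sqrt(3)*x/2)


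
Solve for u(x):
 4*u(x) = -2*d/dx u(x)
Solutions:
 u(x) = C1*exp(-2*x)


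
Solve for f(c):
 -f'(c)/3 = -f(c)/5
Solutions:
 f(c) = C1*exp(3*c/5)


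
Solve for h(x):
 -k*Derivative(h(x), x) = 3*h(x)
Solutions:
 h(x) = C1*exp(-3*x/k)


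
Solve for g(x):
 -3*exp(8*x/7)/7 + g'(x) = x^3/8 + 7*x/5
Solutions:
 g(x) = C1 + x^4/32 + 7*x^2/10 + 3*exp(8*x/7)/8


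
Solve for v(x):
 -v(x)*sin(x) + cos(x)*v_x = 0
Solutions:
 v(x) = C1/cos(x)


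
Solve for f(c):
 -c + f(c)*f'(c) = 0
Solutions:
 f(c) = -sqrt(C1 + c^2)
 f(c) = sqrt(C1 + c^2)


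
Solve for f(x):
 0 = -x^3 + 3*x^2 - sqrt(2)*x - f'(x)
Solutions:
 f(x) = C1 - x^4/4 + x^3 - sqrt(2)*x^2/2


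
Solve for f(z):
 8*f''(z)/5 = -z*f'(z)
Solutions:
 f(z) = C1 + C2*erf(sqrt(5)*z/4)


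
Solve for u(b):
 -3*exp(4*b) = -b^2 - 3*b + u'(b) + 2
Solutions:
 u(b) = C1 + b^3/3 + 3*b^2/2 - 2*b - 3*exp(4*b)/4


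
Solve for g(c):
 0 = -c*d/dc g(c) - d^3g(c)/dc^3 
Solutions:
 g(c) = C1 + Integral(C2*airyai(-c) + C3*airybi(-c), c)


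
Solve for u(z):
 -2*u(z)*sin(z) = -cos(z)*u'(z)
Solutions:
 u(z) = C1/cos(z)^2


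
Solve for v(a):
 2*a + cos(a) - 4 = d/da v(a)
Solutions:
 v(a) = C1 + a^2 - 4*a + sin(a)


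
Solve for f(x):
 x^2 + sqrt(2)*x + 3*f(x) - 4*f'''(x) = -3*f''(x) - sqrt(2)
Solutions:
 f(x) = C1*exp(x*(-(4*sqrt(39) + 25)^(1/3) - 1/(4*sqrt(39) + 25)^(1/3) + 2)/8)*sin(sqrt(3)*x*(-(4*sqrt(39) + 25)^(1/3) + (4*sqrt(39) + 25)^(-1/3))/8) + C2*exp(x*(-(4*sqrt(39) + 25)^(1/3) - 1/(4*sqrt(39) + 25)^(1/3) + 2)/8)*cos(sqrt(3)*x*(-(4*sqrt(39) + 25)^(1/3) + (4*sqrt(39) + 25)^(-1/3))/8) + C3*exp(x*((4*sqrt(39) + 25)^(-1/3) + 1 + (4*sqrt(39) + 25)^(1/3))/4) - x^2/3 - sqrt(2)*x/3 - sqrt(2)/3 + 2/3


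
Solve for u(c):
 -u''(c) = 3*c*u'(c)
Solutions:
 u(c) = C1 + C2*erf(sqrt(6)*c/2)


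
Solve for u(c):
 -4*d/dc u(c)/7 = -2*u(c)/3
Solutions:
 u(c) = C1*exp(7*c/6)


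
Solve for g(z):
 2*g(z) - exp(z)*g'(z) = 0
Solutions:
 g(z) = C1*exp(-2*exp(-z))


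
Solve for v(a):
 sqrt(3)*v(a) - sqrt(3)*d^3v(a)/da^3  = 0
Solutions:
 v(a) = C3*exp(a) + (C1*sin(sqrt(3)*a/2) + C2*cos(sqrt(3)*a/2))*exp(-a/2)


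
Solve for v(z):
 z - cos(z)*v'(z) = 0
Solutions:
 v(z) = C1 + Integral(z/cos(z), z)


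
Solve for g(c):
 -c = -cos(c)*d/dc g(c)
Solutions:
 g(c) = C1 + Integral(c/cos(c), c)


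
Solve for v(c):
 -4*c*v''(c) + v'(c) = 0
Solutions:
 v(c) = C1 + C2*c^(5/4)


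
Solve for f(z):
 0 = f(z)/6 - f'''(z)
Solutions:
 f(z) = C3*exp(6^(2/3)*z/6) + (C1*sin(2^(2/3)*3^(1/6)*z/4) + C2*cos(2^(2/3)*3^(1/6)*z/4))*exp(-6^(2/3)*z/12)


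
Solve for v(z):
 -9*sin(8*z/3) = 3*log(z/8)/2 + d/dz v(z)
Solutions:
 v(z) = C1 - 3*z*log(z)/2 + 3*z/2 + 9*z*log(2)/2 + 27*cos(8*z/3)/8


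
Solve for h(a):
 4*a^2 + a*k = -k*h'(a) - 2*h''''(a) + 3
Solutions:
 h(a) = C1 + C2*exp(2^(2/3)*a*(-k)^(1/3)/2) + C3*exp(2^(2/3)*a*(-k)^(1/3)*(-1 + sqrt(3)*I)/4) + C4*exp(-2^(2/3)*a*(-k)^(1/3)*(1 + sqrt(3)*I)/4) - 4*a^3/(3*k) - a^2/2 + 3*a/k


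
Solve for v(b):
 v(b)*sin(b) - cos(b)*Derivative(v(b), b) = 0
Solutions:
 v(b) = C1/cos(b)


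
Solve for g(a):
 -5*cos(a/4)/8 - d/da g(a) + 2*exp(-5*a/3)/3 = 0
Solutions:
 g(a) = C1 - 5*sin(a/4)/2 - 2*exp(-5*a/3)/5


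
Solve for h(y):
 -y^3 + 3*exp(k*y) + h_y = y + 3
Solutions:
 h(y) = C1 + y^4/4 + y^2/2 + 3*y - 3*exp(k*y)/k


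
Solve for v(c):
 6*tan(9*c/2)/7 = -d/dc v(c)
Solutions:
 v(c) = C1 + 4*log(cos(9*c/2))/21


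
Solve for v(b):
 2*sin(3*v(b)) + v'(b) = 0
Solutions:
 v(b) = -acos((-C1 - exp(12*b))/(C1 - exp(12*b)))/3 + 2*pi/3
 v(b) = acos((-C1 - exp(12*b))/(C1 - exp(12*b)))/3


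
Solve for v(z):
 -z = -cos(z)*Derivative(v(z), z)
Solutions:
 v(z) = C1 + Integral(z/cos(z), z)
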